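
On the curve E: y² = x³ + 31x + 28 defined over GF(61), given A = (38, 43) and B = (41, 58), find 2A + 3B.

(37, 10)

First 2A:
Repeated addition: build up to 2A.
2A: tangent at (38, 43): λ = (3·38² + 31)/(2·43) ≡ 32/25. 25⁻¹ ≡ 22 (mod 61) since 25·22 = 550 ≡ 1, so λ ≡ 32·22 ≡ 33.
  x = λ² - 38 - 38 = 1089 - 76 ≡ 37; y = λ·(38 - 37) - 43 ≡ 51. → (37, 51)
2A = (37, 51).
Next 3B:
Repeated addition: build up to 3B.
2B: tangent at (41, 58): λ = (3·41² + 31)/(2·58) ≡ 11/55. 55⁻¹ ≡ 10 (mod 61), so λ ≡ 11·10 ≡ 49.
  x = λ² - 41 - 41 = 2401 - 82 ≡ 1; y = λ·(41 - 1) - 58 ≡ 11. → (1, 11)
3B: (1, 11) + (41, 58). λ = (58 - 11)/(41 - 1) ≡ 47/40 mod 61. 40⁻¹ ≡ 29 (mod 61), so λ ≡ 21.
  x = λ² - 1 - 41 = 441 - 42 ≡ 33; y = λ·(1 - 33) - 11 ≡ 49. → (33, 49)
3B = (33, 49).
Finally 2A + 3B:
(37, 51) + (33, 49). λ = (49 - 51)/(33 - 37) ≡ 59/57 mod 61. 57⁻¹ ≡ 15 (mod 61), so λ ≡ 31.
  x = λ² - 37 - 33 = 961 - 70 ≡ 37; y = λ·(37 - 37) - 51 ≡ 10. → (37, 10)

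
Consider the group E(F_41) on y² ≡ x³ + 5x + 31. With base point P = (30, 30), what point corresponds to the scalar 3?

Repeated addition: build up to 3P.
2P: tangent at (30, 30): λ = (3·30² + 5)/(2·30) ≡ 40/19. 19⁻¹ ≡ 13 (mod 41), so λ ≡ 40·13 ≡ 28.
  x = λ² - 30 - 30 = 784 - 60 ≡ 27; y = λ·(30 - 27) - 30 ≡ 13. → (27, 13)
3P: (27, 13) + (30, 30). λ = (30 - 13)/(30 - 27) ≡ 17/3 mod 41. 3⁻¹ ≡ 14 (mod 41), so λ ≡ 33.
  x = λ² - 27 - 30 = 1089 - 57 ≡ 7; y = λ·(27 - 7) - 13 ≡ 32. → (7, 32)

(7, 32)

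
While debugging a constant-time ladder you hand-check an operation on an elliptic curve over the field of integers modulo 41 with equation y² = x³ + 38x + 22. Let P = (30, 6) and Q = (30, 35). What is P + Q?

The two points share x = 30 and their y-coordinates satisfy 6 + 35 ≡ 0 (mod 41), so they are inverses. Their sum is ∞.

O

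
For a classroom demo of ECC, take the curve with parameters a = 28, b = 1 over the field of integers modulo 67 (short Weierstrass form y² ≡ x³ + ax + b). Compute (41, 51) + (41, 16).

O

The two points share x = 41 and their y-coordinates satisfy 51 + 16 ≡ 0 (mod 67), so they are inverses. Their sum is 𝒪.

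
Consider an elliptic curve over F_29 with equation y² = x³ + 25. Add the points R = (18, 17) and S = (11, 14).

(18, 17) + (11, 14). λ = (14 - 17)/(11 - 18) ≡ 26/22 mod 29. 22⁻¹ ≡ 4 (mod 29) since 22·4 = 88 ≡ 1, so λ ≡ 17.
  x = λ² - 18 - 11 = 289 - 29 ≡ 28; y = λ·(18 - 28) - 17 ≡ 16. → (28, 16)

(28, 16)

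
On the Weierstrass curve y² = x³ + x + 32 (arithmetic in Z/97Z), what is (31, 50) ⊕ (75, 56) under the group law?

(31, 50) + (75, 56). λ = (56 - 50)/(75 - 31) ≡ 6/44 mod 97. 44⁻¹ ≡ 86 (mod 97) since 44·86 = 3784 ≡ 1, so λ ≡ 31.
  x = λ² - 31 - 75 = 961 - 106 ≡ 79; y = λ·(31 - 79) - 50 ≡ 14. → (79, 14)

(79, 14)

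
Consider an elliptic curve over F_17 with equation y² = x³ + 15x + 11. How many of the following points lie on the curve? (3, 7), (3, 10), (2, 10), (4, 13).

4

(3, 7): 7² ≡ 15, rhs ≡ 15 → on.
(3, 10): 10² ≡ 15, rhs ≡ 15 → on.
(2, 10): 10² ≡ 15, rhs ≡ 15 → on.
(4, 13): 13² ≡ 16, rhs ≡ 16 → on.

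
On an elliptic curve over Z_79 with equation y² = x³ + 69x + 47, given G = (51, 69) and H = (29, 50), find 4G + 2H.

(74, 29)

First 4G:
Repeated addition: build up to 4G.
2G: tangent at (51, 69): λ = (3·51² + 69)/(2·69) ≡ 51/59. 59⁻¹ ≡ 75 (mod 79) since 59·75 = 4425 ≡ 1, so λ ≡ 51·75 ≡ 33.
  x = λ² - 51 - 51 = 1089 - 102 ≡ 39; y = λ·(51 - 39) - 69 ≡ 11. → (39, 11)
3G: (39, 11) + (51, 69). λ = (69 - 11)/(51 - 39) ≡ 58/12 mod 79. 12⁻¹ ≡ 33 (mod 79) since 12·33 = 396 ≡ 1, so λ ≡ 18.
  x = λ² - 39 - 51 = 324 - 90 ≡ 76; y = λ·(39 - 76) - 11 ≡ 34. → (76, 34)
4G: (76, 34) + (51, 69). λ = (69 - 34)/(51 - 76) ≡ 35/54 mod 79. 54⁻¹ ≡ 60 (mod 79), so λ ≡ 46.
  x = λ² - 76 - 51 = 2116 - 127 ≡ 14; y = λ·(76 - 14) - 34 ≡ 53. → (14, 53)
4G = (14, 53).
Next 2H:
Repeated addition: build up to 2H.
2H: tangent at (29, 50): λ = (3·29² + 69)/(2·50) ≡ 64/21. 21⁻¹ ≡ 64 (mod 79) since 21·64 = 1344 ≡ 1, so λ ≡ 64·64 ≡ 67.
  x = λ² - 29 - 29 = 4489 - 58 ≡ 7; y = λ·(29 - 7) - 50 ≡ 2. → (7, 2)
2H = (7, 2).
Finally 4G + 2H:
(14, 53) + (7, 2). λ = (2 - 53)/(7 - 14) ≡ 28/72 mod 79. 72⁻¹ ≡ 45 (mod 79) since 72·45 = 3240 ≡ 1, so λ ≡ 75.
  x = λ² - 14 - 7 = 5625 - 21 ≡ 74; y = λ·(14 - 74) - 53 ≡ 29. → (74, 29)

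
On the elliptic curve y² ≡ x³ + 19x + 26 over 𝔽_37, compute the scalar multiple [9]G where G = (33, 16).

Repeated addition: build up to 9G.
2G: tangent at (33, 16): λ = (3·33² + 19)/(2·16) ≡ 30/32. 32⁻¹ ≡ 22 (mod 37) since 32·22 = 704 ≡ 1, so λ ≡ 30·22 ≡ 31.
  x = λ² - 33 - 33 = 961 - 66 ≡ 7; y = λ·(33 - 7) - 16 ≡ 13. → (7, 13)
3G: (7, 13) + (33, 16). λ = (16 - 13)/(33 - 7) ≡ 3/26 mod 37. 26⁻¹ ≡ 10 (mod 37) since 26·10 = 260 ≡ 1, so λ ≡ 30.
  x = λ² - 7 - 33 = 900 - 40 ≡ 9; y = λ·(7 - 9) - 13 ≡ 1. → (9, 1)
4G: (9, 1) + (33, 16). λ = (16 - 1)/(33 - 9) ≡ 15/24 mod 37. 24⁻¹ ≡ 17 (mod 37) since 24·17 = 408 ≡ 1, so λ ≡ 33.
  x = λ² - 9 - 33 = 1089 - 42 ≡ 11; y = λ·(9 - 11) - 1 ≡ 7. → (11, 7)
5G: (11, 7) + (33, 16). λ = (16 - 7)/(33 - 11) ≡ 9/22 mod 37. 22⁻¹ ≡ 32 (mod 37), so λ ≡ 29.
  x = λ² - 11 - 33 = 841 - 44 ≡ 20; y = λ·(11 - 20) - 7 ≡ 28. → (20, 28)
6G: (20, 28) + (33, 16). λ = (16 - 28)/(33 - 20) ≡ 25/13 mod 37. 13⁻¹ ≡ 20 (mod 37) since 13·20 = 260 ≡ 1, so λ ≡ 19.
  x = λ² - 20 - 33 = 361 - 53 ≡ 12; y = λ·(20 - 12) - 28 ≡ 13. → (12, 13)
7G: (12, 13) + (33, 16). λ = (16 - 13)/(33 - 12) ≡ 3/21 mod 37. 21⁻¹ ≡ 30 (mod 37), so λ ≡ 16.
  x = λ² - 12 - 33 = 256 - 45 ≡ 26; y = λ·(12 - 26) - 13 ≡ 22. → (26, 22)
8G: (26, 22) + (33, 16). λ = (16 - 22)/(33 - 26) ≡ 31/7 mod 37. 7⁻¹ ≡ 16 (mod 37), so λ ≡ 15.
  x = λ² - 26 - 33 = 225 - 59 ≡ 18; y = λ·(26 - 18) - 22 ≡ 24. → (18, 24)
9G: (18, 24) + (33, 16). λ = (16 - 24)/(33 - 18) ≡ 29/15 mod 37. 15⁻¹ ≡ 5 (mod 37) since 15·5 = 75 ≡ 1, so λ ≡ 34.
  x = λ² - 18 - 33 = 1156 - 51 ≡ 32; y = λ·(18 - 32) - 24 ≡ 18. → (32, 18)

(32, 18)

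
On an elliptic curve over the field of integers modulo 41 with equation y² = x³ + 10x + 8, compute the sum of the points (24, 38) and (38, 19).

(30, 17)

(24, 38) + (38, 19). λ = (19 - 38)/(38 - 24) ≡ 22/14 mod 41. 14⁻¹ ≡ 3 (mod 41), so λ ≡ 25.
  x = λ² - 24 - 38 = 625 - 62 ≡ 30; y = λ·(24 - 30) - 38 ≡ 17. → (30, 17)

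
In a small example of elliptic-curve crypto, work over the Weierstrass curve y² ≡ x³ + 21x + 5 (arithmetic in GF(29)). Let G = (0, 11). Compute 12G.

Double-and-add on 12 = (1100)₂. Start with G = (0, 11) for the leading 1-bit.
double: tangent at (0, 11): λ = (3·0² + 21)/(2·11) ≡ 21/22. 22⁻¹ ≡ 4 (mod 29), so λ ≡ 21·4 ≡ 26.
  x = λ² - 0 - 0 = 676 - 0 ≡ 9; y = λ·(0 - 9) - 11 ≡ 16. → (9, 16)
add G: (9, 16) + (0, 11). λ = (11 - 16)/(0 - 9) ≡ 24/20 mod 29. 20⁻¹ ≡ 16 (mod 29), so λ ≡ 7.
  x = λ² - 9 - 0 = 49 - 9 ≡ 11; y = λ·(9 - 11) - 16 ≡ 28. → (11, 28)
double: tangent at (11, 28): λ = (3·11² + 21)/(2·28) ≡ 7/27. 27⁻¹ ≡ 14 (mod 29) since 27·14 = 378 ≡ 1, so λ ≡ 7·14 ≡ 11.
  x = λ² - 11 - 11 = 121 - 22 ≡ 12; y = λ·(11 - 12) - 28 ≡ 19. → (12, 19)
double: tangent at (12, 19): λ = (3·12² + 21)/(2·19) ≡ 18/9. 9⁻¹ ≡ 13 (mod 29), so λ ≡ 18·13 ≡ 2.
  x = λ² - 12 - 12 = 4 - 24 ≡ 9; y = λ·(12 - 9) - 19 ≡ 16. → (9, 16)

(9, 16)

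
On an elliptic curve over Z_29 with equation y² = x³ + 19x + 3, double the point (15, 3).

(12, 25)

tangent at (15, 3): λ = (3·15² + 19)/(2·3) ≡ 27/6. 6⁻¹ ≡ 5 (mod 29) since 6·5 = 30 ≡ 1, so λ ≡ 27·5 ≡ 19.
  x = λ² - 15 - 15 = 361 - 30 ≡ 12; y = λ·(15 - 12) - 3 ≡ 25. → (12, 25)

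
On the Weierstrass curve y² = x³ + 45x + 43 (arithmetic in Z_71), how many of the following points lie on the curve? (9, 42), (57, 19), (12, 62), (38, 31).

(9, 42): 42² ≡ 60, rhs ≡ 41 → off.
(57, 19): 19² ≡ 6, rhs ≡ 6 → on.
(12, 62): 62² ≡ 10, rhs ≡ 39 → off.
(38, 31): 31² ≡ 38, rhs ≡ 38 → on.

2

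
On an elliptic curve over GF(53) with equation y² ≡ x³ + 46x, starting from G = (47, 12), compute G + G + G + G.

Double-and-add on 4 = (100)₂. Start with G = (47, 12) for the leading 1-bit.
double: tangent at (47, 12): λ = (3·47² + 46)/(2·12) ≡ 48/24. 24⁻¹ ≡ 42 (mod 53), so λ ≡ 48·42 ≡ 2.
  x = λ² - 47 - 47 = 4 - 94 ≡ 16; y = λ·(47 - 16) - 12 ≡ 50. → (16, 50)
double: tangent at (16, 50): λ = (3·16² + 46)/(2·50) ≡ 19/47. 47⁻¹ ≡ 44 (mod 53), so λ ≡ 19·44 ≡ 41.
  x = λ² - 16 - 16 = 1681 - 32 ≡ 6; y = λ·(16 - 6) - 50 ≡ 42. → (6, 42)

(6, 42)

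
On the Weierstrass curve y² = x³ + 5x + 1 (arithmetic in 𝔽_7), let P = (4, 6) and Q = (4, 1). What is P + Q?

O

The two points share x = 4 and their y-coordinates satisfy 6 + 1 ≡ 0 (mod 7), so they are inverses. Their sum is 𝒪.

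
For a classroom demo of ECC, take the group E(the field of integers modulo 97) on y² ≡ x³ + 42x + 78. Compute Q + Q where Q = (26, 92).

(20, 24)

tangent at (26, 92): λ = (3·26² + 42)/(2·92) ≡ 33/87. 87⁻¹ ≡ 29 (mod 97), so λ ≡ 33·29 ≡ 84.
  x = λ² - 26 - 26 = 7056 - 52 ≡ 20; y = λ·(26 - 20) - 92 ≡ 24. → (20, 24)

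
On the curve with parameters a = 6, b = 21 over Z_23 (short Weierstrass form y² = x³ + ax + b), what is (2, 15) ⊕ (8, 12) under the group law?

(19, 5)

(2, 15) + (8, 12). λ = (12 - 15)/(8 - 2) ≡ 20/6 mod 23. 6⁻¹ ≡ 4 (mod 23), so λ ≡ 11.
  x = λ² - 2 - 8 = 121 - 10 ≡ 19; y = λ·(2 - 19) - 15 ≡ 5. → (19, 5)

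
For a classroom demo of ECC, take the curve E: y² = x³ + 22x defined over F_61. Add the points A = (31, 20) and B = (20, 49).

(31, 20) + (20, 49). λ = (49 - 20)/(20 - 31) ≡ 29/50 mod 61. 50⁻¹ ≡ 11 (mod 61), so λ ≡ 14.
  x = λ² - 31 - 20 = 196 - 51 ≡ 23; y = λ·(31 - 23) - 20 ≡ 31. → (23, 31)

(23, 31)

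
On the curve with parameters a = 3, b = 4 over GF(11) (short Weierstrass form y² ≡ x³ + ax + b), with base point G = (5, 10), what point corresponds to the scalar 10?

Repeated addition: build up to 10G.
2G: tangent at (5, 10): λ = (3·5² + 3)/(2·10) ≡ 1/9. 9⁻¹ ≡ 5 (mod 11) since 9·5 = 45 ≡ 1, so λ ≡ 1·5 ≡ 5.
  x = λ² - 5 - 5 = 25 - 10 ≡ 4; y = λ·(5 - 4) - 10 ≡ 6. → (4, 6)
3G: (4, 6) + (5, 10). λ = (10 - 6)/(5 - 4) ≡ 4/1 mod 11. 1⁻¹ ≡ 1 (mod 11) since 1·1 = 1 ≡ 1, so λ ≡ 4.
  x = λ² - 4 - 5 = 16 - 9 ≡ 7; y = λ·(4 - 7) - 6 ≡ 4. → (7, 4)
4G: (7, 4) + (5, 10). λ = (10 - 4)/(5 - 7) ≡ 6/9 mod 11. 9⁻¹ ≡ 5 (mod 11), so λ ≡ 8.
  x = λ² - 7 - 5 = 64 - 12 ≡ 8; y = λ·(7 - 8) - 4 ≡ 10. → (8, 10)
5G: (8, 10) + (5, 10). λ = (10 - 10)/(5 - 8) ≡ 0/8 mod 11. 8⁻¹ ≡ 7 (mod 11), so λ ≡ 0.
  x = λ² - 8 - 5 = 0 - 13 ≡ 9; y = λ·(8 - 9) - 10 ≡ 1. → (9, 1)
6G: (9, 1) + (5, 10). λ = (10 - 1)/(5 - 9) ≡ 9/7 mod 11. 7⁻¹ ≡ 8 (mod 11), so λ ≡ 6.
  x = λ² - 9 - 5 = 36 - 14 ≡ 0; y = λ·(9 - 0) - 1 ≡ 9. → (0, 9)
7G: (0, 9) + (5, 10). λ = (10 - 9)/(5 - 0) ≡ 1/5 mod 11. 5⁻¹ ≡ 9 (mod 11) since 5·9 = 45 ≡ 1, so λ ≡ 9.
  x = λ² - 0 - 5 = 81 - 5 ≡ 10; y = λ·(0 - 10) - 9 ≡ 0. → (10, 0)
8G: (10, 0) + (5, 10). λ = (10 - 0)/(5 - 10) ≡ 10/6 mod 11. 6⁻¹ ≡ 2 (mod 11), so λ ≡ 9.
  x = λ² - 10 - 5 = 81 - 15 ≡ 0; y = λ·(10 - 0) - 0 ≡ 2. → (0, 2)
9G: (0, 2) + (5, 10). λ = (10 - 2)/(5 - 0) ≡ 8/5 mod 11. 5⁻¹ ≡ 9 (mod 11) since 5·9 = 45 ≡ 1, so λ ≡ 6.
  x = λ² - 0 - 5 = 36 - 5 ≡ 9; y = λ·(0 - 9) - 2 ≡ 10. → (9, 10)
10G: (9, 10) + (5, 10). λ = (10 - 10)/(5 - 9) ≡ 0/7 mod 11. 7⁻¹ ≡ 8 (mod 11) since 7·8 = 56 ≡ 1, so λ ≡ 0.
  x = λ² - 9 - 5 = 0 - 14 ≡ 8; y = λ·(9 - 8) - 10 ≡ 1. → (8, 1)

(8, 1)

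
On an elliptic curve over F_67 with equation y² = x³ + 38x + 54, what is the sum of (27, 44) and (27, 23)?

The two points share x = 27 and their y-coordinates satisfy 44 + 23 ≡ 0 (mod 67), so they are inverses. Their sum is O.

O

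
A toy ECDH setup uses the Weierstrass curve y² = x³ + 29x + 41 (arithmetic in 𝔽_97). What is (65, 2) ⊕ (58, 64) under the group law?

(65, 2) + (58, 64). λ = (64 - 2)/(58 - 65) ≡ 62/90 mod 97. 90⁻¹ ≡ 83 (mod 97), so λ ≡ 5.
  x = λ² - 65 - 58 = 25 - 123 ≡ 96; y = λ·(65 - 96) - 2 ≡ 37. → (96, 37)

(96, 37)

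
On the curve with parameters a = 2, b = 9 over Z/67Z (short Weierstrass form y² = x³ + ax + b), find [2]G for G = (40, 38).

(12, 35)

tangent at (40, 38): λ = (3·40² + 2)/(2·38) ≡ 45/9. 9⁻¹ ≡ 15 (mod 67), so λ ≡ 45·15 ≡ 5.
  x = λ² - 40 - 40 = 25 - 80 ≡ 12; y = λ·(40 - 12) - 38 ≡ 35. → (12, 35)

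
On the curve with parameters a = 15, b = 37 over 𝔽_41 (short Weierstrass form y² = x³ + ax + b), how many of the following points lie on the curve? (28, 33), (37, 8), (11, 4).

2

(28, 33): 33² ≡ 23, rhs ≡ 23 → on.
(37, 8): 8² ≡ 23, rhs ≡ 36 → off.
(11, 4): 4² ≡ 16, rhs ≡ 16 → on.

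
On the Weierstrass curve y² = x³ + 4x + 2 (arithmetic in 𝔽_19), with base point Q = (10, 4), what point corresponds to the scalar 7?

(15, 6)

Repeated addition: build up to 7Q.
2Q: tangent at (10, 4): λ = (3·10² + 4)/(2·4) ≡ 0/8. 8⁻¹ ≡ 12 (mod 19), so λ ≡ 0·12 ≡ 0.
  x = λ² - 10 - 10 = 0 - 20 ≡ 18; y = λ·(10 - 18) - 4 ≡ 15. → (18, 15)
3Q: (18, 15) + (10, 4). λ = (4 - 15)/(10 - 18) ≡ 8/11 mod 19. 11⁻¹ ≡ 7 (mod 19), so λ ≡ 18.
  x = λ² - 18 - 10 = 324 - 28 ≡ 11; y = λ·(18 - 11) - 15 ≡ 16. → (11, 16)
4Q: (11, 16) + (10, 4). λ = (4 - 16)/(10 - 11) ≡ 7/18 mod 19. 18⁻¹ ≡ 18 (mod 19), so λ ≡ 12.
  x = λ² - 11 - 10 = 144 - 21 ≡ 9; y = λ·(11 - 9) - 16 ≡ 8. → (9, 8)
5Q: (9, 8) + (10, 4). λ = (4 - 8)/(10 - 9) ≡ 15/1 mod 19. 1⁻¹ ≡ 1 (mod 19), so λ ≡ 15.
  x = λ² - 9 - 10 = 225 - 19 ≡ 16; y = λ·(9 - 16) - 8 ≡ 1. → (16, 1)
6Q: (16, 1) + (10, 4). λ = (4 - 1)/(10 - 16) ≡ 3/13 mod 19. 13⁻¹ ≡ 3 (mod 19) since 13·3 = 39 ≡ 1, so λ ≡ 9.
  x = λ² - 16 - 10 = 81 - 26 ≡ 17; y = λ·(16 - 17) - 1 ≡ 9. → (17, 9)
7Q: (17, 9) + (10, 4). λ = (4 - 9)/(10 - 17) ≡ 14/12 mod 19. 12⁻¹ ≡ 8 (mod 19), so λ ≡ 17.
  x = λ² - 17 - 10 = 289 - 27 ≡ 15; y = λ·(17 - 15) - 9 ≡ 6. → (15, 6)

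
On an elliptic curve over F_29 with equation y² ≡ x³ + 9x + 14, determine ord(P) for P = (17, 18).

5

2P: tangent at (17, 18): λ = (3·17² + 9)/(2·18) ≡ 6/7. 7⁻¹ ≡ 25 (mod 29), so λ ≡ 6·25 ≡ 5.
  x = λ² - 17 - 17 = 25 - 34 ≡ 20; y = λ·(17 - 20) - 18 ≡ 25. → (20, 25)
3P: (20, 25) + (17, 18). λ = (18 - 25)/(17 - 20) ≡ 22/26 mod 29. 26⁻¹ ≡ 19 (mod 29), so λ ≡ 12.
  x = λ² - 20 - 17 = 144 - 37 ≡ 20; y = λ·(20 - 20) - 25 ≡ 4. → (20, 4)
4P: (20, 4) + (17, 18). λ = (18 - 4)/(17 - 20) ≡ 14/26 mod 29. 26⁻¹ ≡ 19 (mod 29) since 26·19 = 494 ≡ 1, so λ ≡ 5.
  x = λ² - 20 - 17 = 25 - 37 ≡ 17; y = λ·(20 - 17) - 4 ≡ 11. → (17, 11)
5P: (17, 11) + (17, 18): same x and y₁ ≡ -y₂, so the sum is the point at infinity.
5P = the point at infinity, so the order is 5.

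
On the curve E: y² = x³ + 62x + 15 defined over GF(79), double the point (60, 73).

tangent at (60, 73): λ = (3·60² + 62)/(2·73) ≡ 39/67. 67⁻¹ ≡ 46 (mod 79), so λ ≡ 39·46 ≡ 56.
  x = λ² - 60 - 60 = 3136 - 120 ≡ 14; y = λ·(60 - 14) - 73 ≡ 54. → (14, 54)

(14, 54)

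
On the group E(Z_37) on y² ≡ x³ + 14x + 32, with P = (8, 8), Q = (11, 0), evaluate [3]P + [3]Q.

First 3P:
Repeated addition: build up to 3P.
2P: tangent at (8, 8): λ = (3·8² + 14)/(2·8) ≡ 21/16. 16⁻¹ ≡ 7 (mod 37), so λ ≡ 21·7 ≡ 36.
  x = λ² - 8 - 8 = 1296 - 16 ≡ 22; y = λ·(8 - 22) - 8 ≡ 6. → (22, 6)
3P: (22, 6) + (8, 8). λ = (8 - 6)/(8 - 22) ≡ 2/23 mod 37. 23⁻¹ ≡ 29 (mod 37) since 23·29 = 667 ≡ 1, so λ ≡ 21.
  x = λ² - 22 - 8 = 441 - 30 ≡ 4; y = λ·(22 - 4) - 6 ≡ 2. → (4, 2)
3P = (4, 2).
Next 3Q:
Repeated addition: build up to 3Q.
2Q: (11, 0) + (11, 0): same x and y₁ ≡ -y₂, so the sum is O.
3Q: O + (11, 0) = (11, 0) (identity).
3Q = (11, 0).
Finally 3P + 3Q:
(4, 2) + (11, 0). λ = (0 - 2)/(11 - 4) ≡ 35/7 mod 37. 7⁻¹ ≡ 16 (mod 37) since 7·16 = 112 ≡ 1, so λ ≡ 5.
  x = λ² - 4 - 11 = 25 - 15 ≡ 10; y = λ·(4 - 10) - 2 ≡ 5. → (10, 5)

(10, 5)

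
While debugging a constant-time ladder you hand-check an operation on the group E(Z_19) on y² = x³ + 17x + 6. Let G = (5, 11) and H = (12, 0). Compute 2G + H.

(6, 18)

First 2G:
Repeated addition: build up to 2G.
2G: tangent at (5, 11): λ = (3·5² + 17)/(2·11) ≡ 16/3. 3⁻¹ ≡ 13 (mod 19) since 3·13 = 39 ≡ 1, so λ ≡ 16·13 ≡ 18.
  x = λ² - 5 - 5 = 324 - 10 ≡ 10; y = λ·(5 - 10) - 11 ≡ 13. → (10, 13)
2G = (10, 13).
Finally 2G + H:
(10, 13) + (12, 0). λ = (0 - 13)/(12 - 10) ≡ 6/2 mod 19. 2⁻¹ ≡ 10 (mod 19) since 2·10 = 20 ≡ 1, so λ ≡ 3.
  x = λ² - 10 - 12 = 9 - 22 ≡ 6; y = λ·(10 - 6) - 13 ≡ 18. → (6, 18)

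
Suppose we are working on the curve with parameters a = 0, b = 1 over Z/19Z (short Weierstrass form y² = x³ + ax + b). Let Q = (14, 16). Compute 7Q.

(14, 16)

Double-and-add on 7 = (111)₂. Start with Q = (14, 16) for the leading 1-bit.
double: tangent at (14, 16): λ = (3·14² + 0)/(2·16) ≡ 18/13. 13⁻¹ ≡ 3 (mod 19) since 13·3 = 39 ≡ 1, so λ ≡ 18·3 ≡ 16.
  x = λ² - 14 - 14 = 256 - 28 ≡ 0; y = λ·(14 - 0) - 16 ≡ 18. → (0, 18)
add Q: (0, 18) + (14, 16). λ = (16 - 18)/(14 - 0) ≡ 17/14 mod 19. 14⁻¹ ≡ 15 (mod 19), so λ ≡ 8.
  x = λ² - 0 - 14 = 64 - 14 ≡ 12; y = λ·(0 - 12) - 18 ≡ 0. → (12, 0)
double: (12, 0) + (12, 0): same x and y₁ ≡ -y₂, so the sum is O.
add Q: O + (14, 16) = (14, 16) (identity).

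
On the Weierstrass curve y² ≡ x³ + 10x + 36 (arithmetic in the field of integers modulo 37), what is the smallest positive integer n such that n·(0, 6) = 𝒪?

12

2P: tangent at (0, 6): λ = (3·0² + 10)/(2·6) ≡ 10/12. 12⁻¹ ≡ 34 (mod 37) since 12·34 = 408 ≡ 1, so λ ≡ 10·34 ≡ 7.
  x = λ² - 0 - 0 = 49 - 0 ≡ 12; y = λ·(0 - 12) - 6 ≡ 21. → (12, 21)
3P: (12, 21) + (0, 6). λ = (6 - 21)/(0 - 12) ≡ 22/25 mod 37. 25⁻¹ ≡ 3 (mod 37), so λ ≡ 29.
  x = λ² - 12 - 0 = 841 - 12 ≡ 15; y = λ·(12 - 15) - 21 ≡ 3. → (15, 3)
4P: (15, 3) + (0, 6). λ = (6 - 3)/(0 - 15) ≡ 3/22 mod 37. 22⁻¹ ≡ 32 (mod 37), so λ ≡ 22.
  x = λ² - 15 - 0 = 484 - 15 ≡ 25; y = λ·(15 - 25) - 3 ≡ 36. → (25, 36)
5P: (25, 36) + (0, 6). λ = (6 - 36)/(0 - 25) ≡ 7/12 mod 37. 12⁻¹ ≡ 34 (mod 37), so λ ≡ 16.
  x = λ² - 25 - 0 = 256 - 25 ≡ 9; y = λ·(25 - 9) - 36 ≡ 35. → (9, 35)
6P: (9, 35) + (0, 6). λ = (6 - 35)/(0 - 9) ≡ 8/28 mod 37. 28⁻¹ ≡ 4 (mod 37), so λ ≡ 32.
  x = λ² - 9 - 0 = 1024 - 9 ≡ 16; y = λ·(9 - 16) - 35 ≡ 0. → (16, 0)
7P: (16, 0) + (0, 6). λ = (6 - 0)/(0 - 16) ≡ 6/21 mod 37. 21⁻¹ ≡ 30 (mod 37), so λ ≡ 32.
  x = λ² - 16 - 0 = 1024 - 16 ≡ 9; y = λ·(16 - 9) - 0 ≡ 2. → (9, 2)
8P: (9, 2) + (0, 6). λ = (6 - 2)/(0 - 9) ≡ 4/28 mod 37. 28⁻¹ ≡ 4 (mod 37) since 28·4 = 112 ≡ 1, so λ ≡ 16.
  x = λ² - 9 - 0 = 256 - 9 ≡ 25; y = λ·(9 - 25) - 2 ≡ 1. → (25, 1)
9P: (25, 1) + (0, 6). λ = (6 - 1)/(0 - 25) ≡ 5/12 mod 37. 12⁻¹ ≡ 34 (mod 37) since 12·34 = 408 ≡ 1, so λ ≡ 22.
  x = λ² - 25 - 0 = 484 - 25 ≡ 15; y = λ·(25 - 15) - 1 ≡ 34. → (15, 34)
10P: (15, 34) + (0, 6). λ = (6 - 34)/(0 - 15) ≡ 9/22 mod 37. 22⁻¹ ≡ 32 (mod 37) since 22·32 = 704 ≡ 1, so λ ≡ 29.
  x = λ² - 15 - 0 = 841 - 15 ≡ 12; y = λ·(15 - 12) - 34 ≡ 16. → (12, 16)
11P: (12, 16) + (0, 6). λ = (6 - 16)/(0 - 12) ≡ 27/25 mod 37. 25⁻¹ ≡ 3 (mod 37), so λ ≡ 7.
  x = λ² - 12 - 0 = 49 - 12 ≡ 0; y = λ·(12 - 0) - 16 ≡ 31. → (0, 31)
12P: (0, 31) + (0, 6): same x and y₁ ≡ -y₂, so the sum is 𝒪.
12P = 𝒪, so the order is 12.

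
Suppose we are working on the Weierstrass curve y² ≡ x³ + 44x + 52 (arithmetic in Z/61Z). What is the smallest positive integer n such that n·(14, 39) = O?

2P: tangent at (14, 39): λ = (3·14² + 44)/(2·39) ≡ 22/17. 17⁻¹ ≡ 18 (mod 61) since 17·18 = 306 ≡ 1, so λ ≡ 22·18 ≡ 30.
  x = λ² - 14 - 14 = 900 - 28 ≡ 18; y = λ·(14 - 18) - 39 ≡ 24. → (18, 24)
3P: (18, 24) + (14, 39). λ = (39 - 24)/(14 - 18) ≡ 15/57 mod 61. 57⁻¹ ≡ 15 (mod 61), so λ ≡ 42.
  x = λ² - 18 - 14 = 1764 - 32 ≡ 24; y = λ·(18 - 24) - 24 ≡ 29. → (24, 29)
4P: (24, 29) + (14, 39). λ = (39 - 29)/(14 - 24) ≡ 10/51 mod 61. 51⁻¹ ≡ 6 (mod 61), so λ ≡ 60.
  x = λ² - 24 - 14 = 3600 - 38 ≡ 24; y = λ·(24 - 24) - 29 ≡ 32. → (24, 32)
5P: (24, 32) + (14, 39). λ = (39 - 32)/(14 - 24) ≡ 7/51 mod 61. 51⁻¹ ≡ 6 (mod 61), so λ ≡ 42.
  x = λ² - 24 - 14 = 1764 - 38 ≡ 18; y = λ·(24 - 18) - 32 ≡ 37. → (18, 37)
6P: (18, 37) + (14, 39). λ = (39 - 37)/(14 - 18) ≡ 2/57 mod 61. 57⁻¹ ≡ 15 (mod 61), so λ ≡ 30.
  x = λ² - 18 - 14 = 900 - 32 ≡ 14; y = λ·(18 - 14) - 37 ≡ 22. → (14, 22)
7P: (14, 22) + (14, 39): same x and y₁ ≡ -y₂, so the sum is O.
7P = O, so the order is 7.

7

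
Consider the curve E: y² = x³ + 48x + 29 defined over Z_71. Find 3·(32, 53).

(8, 12)

Write Q = (32, 53).
Repeated addition: build up to 3Q.
2Q: tangent at (32, 53): λ = (3·32² + 48)/(2·53) ≡ 67/35. 35⁻¹ ≡ 69 (mod 71), so λ ≡ 67·69 ≡ 8.
  x = λ² - 32 - 32 = 64 - 64 ≡ 0; y = λ·(32 - 0) - 53 ≡ 61. → (0, 61)
3Q: (0, 61) + (32, 53). λ = (53 - 61)/(32 - 0) ≡ 63/32 mod 71. 32⁻¹ ≡ 20 (mod 71) since 32·20 = 640 ≡ 1, so λ ≡ 53.
  x = λ² - 0 - 32 = 2809 - 32 ≡ 8; y = λ·(0 - 8) - 61 ≡ 12. → (8, 12)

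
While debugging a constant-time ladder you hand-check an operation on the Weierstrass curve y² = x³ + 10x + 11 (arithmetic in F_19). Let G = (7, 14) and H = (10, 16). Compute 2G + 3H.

First 2G:
Repeated addition: build up to 2G.
2G: tangent at (7, 14): λ = (3·7² + 10)/(2·14) ≡ 5/9. 9⁻¹ ≡ 17 (mod 19), so λ ≡ 5·17 ≡ 9.
  x = λ² - 7 - 7 = 81 - 14 ≡ 10; y = λ·(7 - 10) - 14 ≡ 16. → (10, 16)
2G = (10, 16).
Next 3H:
Repeated addition: build up to 3H.
2H: tangent at (10, 16): λ = (3·10² + 10)/(2·16) ≡ 6/13. 13⁻¹ ≡ 3 (mod 19), so λ ≡ 6·3 ≡ 18.
  x = λ² - 10 - 10 = 324 - 20 ≡ 0; y = λ·(10 - 0) - 16 ≡ 12. → (0, 12)
3H: (0, 12) + (10, 16). λ = (16 - 12)/(10 - 0) ≡ 4/10 mod 19. 10⁻¹ ≡ 2 (mod 19), so λ ≡ 8.
  x = λ² - 0 - 10 = 64 - 10 ≡ 16; y = λ·(0 - 16) - 12 ≡ 12. → (16, 12)
3H = (16, 12).
Finally 2G + 3H:
(10, 16) + (16, 12). λ = (12 - 16)/(16 - 10) ≡ 15/6 mod 19. 6⁻¹ ≡ 16 (mod 19) since 6·16 = 96 ≡ 1, so λ ≡ 12.
  x = λ² - 10 - 16 = 144 - 26 ≡ 4; y = λ·(10 - 4) - 16 ≡ 18. → (4, 18)

(4, 18)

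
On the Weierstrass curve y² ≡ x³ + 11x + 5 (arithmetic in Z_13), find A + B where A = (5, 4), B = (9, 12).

(5, 4) + (9, 12). λ = (12 - 4)/(9 - 5) ≡ 8/4 mod 13. 4⁻¹ ≡ 10 (mod 13) since 4·10 = 40 ≡ 1, so λ ≡ 2.
  x = λ² - 5 - 9 = 4 - 14 ≡ 3; y = λ·(5 - 3) - 4 ≡ 0. → (3, 0)

(3, 0)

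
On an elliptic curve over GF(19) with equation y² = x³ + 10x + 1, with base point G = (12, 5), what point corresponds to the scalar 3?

Repeated addition: build up to 3G.
2G: tangent at (12, 5): λ = (3·12² + 10)/(2·5) ≡ 5/10. 10⁻¹ ≡ 2 (mod 19), so λ ≡ 5·2 ≡ 10.
  x = λ² - 12 - 12 = 100 - 24 ≡ 0; y = λ·(12 - 0) - 5 ≡ 1. → (0, 1)
3G: (0, 1) + (12, 5). λ = (5 - 1)/(12 - 0) ≡ 4/12 mod 19. 12⁻¹ ≡ 8 (mod 19) since 12·8 = 96 ≡ 1, so λ ≡ 13.
  x = λ² - 0 - 12 = 169 - 12 ≡ 5; y = λ·(0 - 5) - 1 ≡ 10. → (5, 10)

(5, 10)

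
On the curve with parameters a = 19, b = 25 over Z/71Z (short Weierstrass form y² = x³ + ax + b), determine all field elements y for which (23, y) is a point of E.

x³ + 19x + 25 = 12629 ≡ 62 (mod 71).
62 is a non-residue mod 71; no y exists.

none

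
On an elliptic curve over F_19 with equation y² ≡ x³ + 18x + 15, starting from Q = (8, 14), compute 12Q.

(10, 13)

Repeated addition: build up to 12Q.
2Q: tangent at (8, 14): λ = (3·8² + 18)/(2·14) ≡ 1/9. 9⁻¹ ≡ 17 (mod 19) since 9·17 = 153 ≡ 1, so λ ≡ 1·17 ≡ 17.
  x = λ² - 8 - 8 = 289 - 16 ≡ 7; y = λ·(8 - 7) - 14 ≡ 3. → (7, 3)
3Q: (7, 3) + (8, 14). λ = (14 - 3)/(8 - 7) ≡ 11/1 mod 19. 1⁻¹ ≡ 1 (mod 19) since 1·1 = 1 ≡ 1, so λ ≡ 11.
  x = λ² - 7 - 8 = 121 - 15 ≡ 11; y = λ·(7 - 11) - 3 ≡ 10. → (11, 10)
4Q: (11, 10) + (8, 14). λ = (14 - 10)/(8 - 11) ≡ 4/16 mod 19. 16⁻¹ ≡ 6 (mod 19), so λ ≡ 5.
  x = λ² - 11 - 8 = 25 - 19 ≡ 6; y = λ·(11 - 6) - 10 ≡ 15. → (6, 15)
5Q: (6, 15) + (8, 14). λ = (14 - 15)/(8 - 6) ≡ 18/2 mod 19. 2⁻¹ ≡ 10 (mod 19) since 2·10 = 20 ≡ 1, so λ ≡ 9.
  x = λ² - 6 - 8 = 81 - 14 ≡ 10; y = λ·(6 - 10) - 15 ≡ 6. → (10, 6)
6Q: (10, 6) + (8, 14). λ = (14 - 6)/(8 - 10) ≡ 8/17 mod 19. 17⁻¹ ≡ 9 (mod 19), so λ ≡ 15.
  x = λ² - 10 - 8 = 225 - 18 ≡ 17; y = λ·(10 - 17) - 6 ≡ 3. → (17, 3)
7Q: (17, 3) + (8, 14). λ = (14 - 3)/(8 - 17) ≡ 11/10 mod 19. 10⁻¹ ≡ 2 (mod 19), so λ ≡ 3.
  x = λ² - 17 - 8 = 9 - 25 ≡ 3; y = λ·(17 - 3) - 3 ≡ 1. → (3, 1)
8Q: (3, 1) + (8, 14). λ = (14 - 1)/(8 - 3) ≡ 13/5 mod 19. 5⁻¹ ≡ 4 (mod 19), so λ ≡ 14.
  x = λ² - 3 - 8 = 196 - 11 ≡ 14; y = λ·(3 - 14) - 1 ≡ 16. → (14, 16)
9Q: (14, 16) + (8, 14). λ = (14 - 16)/(8 - 14) ≡ 17/13 mod 19. 13⁻¹ ≡ 3 (mod 19) since 13·3 = 39 ≡ 1, so λ ≡ 13.
  x = λ² - 14 - 8 = 169 - 22 ≡ 14; y = λ·(14 - 14) - 16 ≡ 3. → (14, 3)
10Q: (14, 3) + (8, 14). λ = (14 - 3)/(8 - 14) ≡ 11/13 mod 19. 13⁻¹ ≡ 3 (mod 19), so λ ≡ 14.
  x = λ² - 14 - 8 = 196 - 22 ≡ 3; y = λ·(14 - 3) - 3 ≡ 18. → (3, 18)
11Q: (3, 18) + (8, 14). λ = (14 - 18)/(8 - 3) ≡ 15/5 mod 19. 5⁻¹ ≡ 4 (mod 19) since 5·4 = 20 ≡ 1, so λ ≡ 3.
  x = λ² - 3 - 8 = 9 - 11 ≡ 17; y = λ·(3 - 17) - 18 ≡ 16. → (17, 16)
12Q: (17, 16) + (8, 14). λ = (14 - 16)/(8 - 17) ≡ 17/10 mod 19. 10⁻¹ ≡ 2 (mod 19) since 10·2 = 20 ≡ 1, so λ ≡ 15.
  x = λ² - 17 - 8 = 225 - 25 ≡ 10; y = λ·(17 - 10) - 16 ≡ 13. → (10, 13)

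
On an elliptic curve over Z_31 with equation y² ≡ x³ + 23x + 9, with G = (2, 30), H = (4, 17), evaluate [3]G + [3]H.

(30, 27)

First 3G:
Repeated addition: build up to 3G.
2G: tangent at (2, 30): λ = (3·2² + 23)/(2·30) ≡ 4/29. 29⁻¹ ≡ 15 (mod 31), so λ ≡ 4·15 ≡ 29.
  x = λ² - 2 - 2 = 841 - 4 ≡ 0; y = λ·(2 - 0) - 30 ≡ 28. → (0, 28)
3G: (0, 28) + (2, 30). λ = (30 - 28)/(2 - 0) ≡ 2/2 mod 31. 2⁻¹ ≡ 16 (mod 31), so λ ≡ 1.
  x = λ² - 0 - 2 = 1 - 2 ≡ 30; y = λ·(0 - 30) - 28 ≡ 4. → (30, 4)
3G = (30, 4).
Next 3H:
Repeated addition: build up to 3H.
2H: tangent at (4, 17): λ = (3·4² + 23)/(2·17) ≡ 9/3. 3⁻¹ ≡ 21 (mod 31), so λ ≡ 9·21 ≡ 3.
  x = λ² - 4 - 4 = 9 - 8 ≡ 1; y = λ·(4 - 1) - 17 ≡ 23. → (1, 23)
3H: (1, 23) + (4, 17). λ = (17 - 23)/(4 - 1) ≡ 25/3 mod 31. 3⁻¹ ≡ 21 (mod 31) since 3·21 = 63 ≡ 1, so λ ≡ 29.
  x = λ² - 1 - 4 = 841 - 5 ≡ 30; y = λ·(1 - 30) - 23 ≡ 4. → (30, 4)
3H = (30, 4).
Finally 3G + 3H:
tangent at (30, 4): λ = (3·30² + 23)/(2·4) ≡ 26/8. 8⁻¹ ≡ 4 (mod 31), so λ ≡ 26·4 ≡ 11.
  x = λ² - 30 - 30 = 121 - 60 ≡ 30; y = λ·(30 - 30) - 4 ≡ 27. → (30, 27)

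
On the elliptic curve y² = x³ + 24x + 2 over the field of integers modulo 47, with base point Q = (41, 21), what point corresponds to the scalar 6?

Double-and-add on 6 = (110)₂. Start with Q = (41, 21) for the leading 1-bit.
double: tangent at (41, 21): λ = (3·41² + 24)/(2·21) ≡ 38/42. 42⁻¹ ≡ 28 (mod 47), so λ ≡ 38·28 ≡ 30.
  x = λ² - 41 - 41 = 900 - 82 ≡ 19; y = λ·(41 - 19) - 21 ≡ 28. → (19, 28)
add Q: (19, 28) + (41, 21). λ = (21 - 28)/(41 - 19) ≡ 40/22 mod 47. 22⁻¹ ≡ 15 (mod 47), so λ ≡ 36.
  x = λ² - 19 - 41 = 1296 - 60 ≡ 14; y = λ·(19 - 14) - 28 ≡ 11. → (14, 11)
double: tangent at (14, 11): λ = (3·14² + 24)/(2·11) ≡ 1/22. 22⁻¹ ≡ 15 (mod 47), so λ ≡ 1·15 ≡ 15.
  x = λ² - 14 - 14 = 225 - 28 ≡ 9; y = λ·(14 - 9) - 11 ≡ 17. → (9, 17)

(9, 17)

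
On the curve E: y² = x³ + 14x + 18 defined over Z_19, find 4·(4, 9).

(2, 15)

Write G = (4, 9).
Repeated addition: build up to 4G.
2G: tangent at (4, 9): λ = (3·4² + 14)/(2·9) ≡ 5/18. 18⁻¹ ≡ 18 (mod 19) since 18·18 = 324 ≡ 1, so λ ≡ 5·18 ≡ 14.
  x = λ² - 4 - 4 = 196 - 8 ≡ 17; y = λ·(4 - 17) - 9 ≡ 18. → (17, 18)
3G: (17, 18) + (4, 9). λ = (9 - 18)/(4 - 17) ≡ 10/6 mod 19. 6⁻¹ ≡ 16 (mod 19) since 6·16 = 96 ≡ 1, so λ ≡ 8.
  x = λ² - 17 - 4 = 64 - 21 ≡ 5; y = λ·(17 - 5) - 18 ≡ 2. → (5, 2)
4G: (5, 2) + (4, 9). λ = (9 - 2)/(4 - 5) ≡ 7/18 mod 19. 18⁻¹ ≡ 18 (mod 19), so λ ≡ 12.
  x = λ² - 5 - 4 = 144 - 9 ≡ 2; y = λ·(5 - 2) - 2 ≡ 15. → (2, 15)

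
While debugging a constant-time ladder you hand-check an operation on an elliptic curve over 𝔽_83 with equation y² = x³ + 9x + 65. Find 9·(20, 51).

Write G = (20, 51).
Repeated addition: build up to 9G.
2G: tangent at (20, 51): λ = (3·20² + 9)/(2·51) ≡ 47/19. 19⁻¹ ≡ 35 (mod 83) since 19·35 = 665 ≡ 1, so λ ≡ 47·35 ≡ 68.
  x = λ² - 20 - 20 = 4624 - 40 ≡ 19; y = λ·(20 - 19) - 51 ≡ 17. → (19, 17)
3G: (19, 17) + (20, 51). λ = (51 - 17)/(20 - 19) ≡ 34/1 mod 83. 1⁻¹ ≡ 1 (mod 83) since 1·1 = 1 ≡ 1, so λ ≡ 34.
  x = λ² - 19 - 20 = 1156 - 39 ≡ 38; y = λ·(19 - 38) - 17 ≡ 1. → (38, 1)
4G: (38, 1) + (20, 51). λ = (51 - 1)/(20 - 38) ≡ 50/65 mod 83. 65⁻¹ ≡ 23 (mod 83) since 65·23 = 1495 ≡ 1, so λ ≡ 71.
  x = λ² - 38 - 20 = 5041 - 58 ≡ 3; y = λ·(38 - 3) - 1 ≡ 77. → (3, 77)
5G: (3, 77) + (20, 51). λ = (51 - 77)/(20 - 3) ≡ 57/17 mod 83. 17⁻¹ ≡ 44 (mod 83), so λ ≡ 18.
  x = λ² - 3 - 20 = 324 - 23 ≡ 52; y = λ·(3 - 52) - 77 ≡ 37. → (52, 37)
6G: (52, 37) + (20, 51). λ = (51 - 37)/(20 - 52) ≡ 14/51 mod 83. 51⁻¹ ≡ 70 (mod 83) since 51·70 = 3570 ≡ 1, so λ ≡ 67.
  x = λ² - 52 - 20 = 4489 - 72 ≡ 18; y = λ·(52 - 18) - 37 ≡ 0. → (18, 0)
7G: (18, 0) + (20, 51). λ = (51 - 0)/(20 - 18) ≡ 51/2 mod 83. 2⁻¹ ≡ 42 (mod 83) since 2·42 = 84 ≡ 1, so λ ≡ 67.
  x = λ² - 18 - 20 = 4489 - 38 ≡ 52; y = λ·(18 - 52) - 0 ≡ 46. → (52, 46)
8G: (52, 46) + (20, 51). λ = (51 - 46)/(20 - 52) ≡ 5/51 mod 83. 51⁻¹ ≡ 70 (mod 83), so λ ≡ 18.
  x = λ² - 52 - 20 = 324 - 72 ≡ 3; y = λ·(52 - 3) - 46 ≡ 6. → (3, 6)
9G: (3, 6) + (20, 51). λ = (51 - 6)/(20 - 3) ≡ 45/17 mod 83. 17⁻¹ ≡ 44 (mod 83), so λ ≡ 71.
  x = λ² - 3 - 20 = 5041 - 23 ≡ 38; y = λ·(3 - 38) - 6 ≡ 82. → (38, 82)

(38, 82)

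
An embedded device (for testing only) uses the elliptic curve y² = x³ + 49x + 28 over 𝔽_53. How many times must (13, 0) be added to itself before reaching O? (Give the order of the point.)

2P: (13, 0) + (13, 0): same x and y₁ ≡ -y₂, so the sum is O.
2P = O, so the order is 2.

2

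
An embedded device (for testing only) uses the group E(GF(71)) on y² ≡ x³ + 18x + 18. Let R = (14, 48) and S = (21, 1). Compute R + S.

(14, 48) + (21, 1). λ = (1 - 48)/(21 - 14) ≡ 24/7 mod 71. 7⁻¹ ≡ 61 (mod 71) since 7·61 = 427 ≡ 1, so λ ≡ 44.
  x = λ² - 14 - 21 = 1936 - 35 ≡ 55; y = λ·(14 - 55) - 48 ≡ 65. → (55, 65)

(55, 65)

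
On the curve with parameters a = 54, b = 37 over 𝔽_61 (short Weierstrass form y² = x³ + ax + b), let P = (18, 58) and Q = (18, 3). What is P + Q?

O

The two points share x = 18 and their y-coordinates satisfy 58 + 3 ≡ 0 (mod 61), so they are inverses. Their sum is the point at infinity.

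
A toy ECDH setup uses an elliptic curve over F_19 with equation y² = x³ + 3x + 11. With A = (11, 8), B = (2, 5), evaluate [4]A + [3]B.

(14, 2)

First 4A:
Double-and-add on 4 = (100)₂. Start with A = (11, 8) for the leading 1-bit.
double: tangent at (11, 8): λ = (3·11² + 3)/(2·8) ≡ 5/16. 16⁻¹ ≡ 6 (mod 19) since 16·6 = 96 ≡ 1, so λ ≡ 5·6 ≡ 11.
  x = λ² - 11 - 11 = 121 - 22 ≡ 4; y = λ·(11 - 4) - 8 ≡ 12. → (4, 12)
double: tangent at (4, 12): λ = (3·4² + 3)/(2·12) ≡ 13/5. 5⁻¹ ≡ 4 (mod 19) since 5·4 = 20 ≡ 1, so λ ≡ 13·4 ≡ 14.
  x = λ² - 4 - 4 = 196 - 8 ≡ 17; y = λ·(4 - 17) - 12 ≡ 15. → (17, 15)
4A = (17, 15).
Next 3B:
Repeated addition: build up to 3B.
2B: tangent at (2, 5): λ = (3·2² + 3)/(2·5) ≡ 15/10. 10⁻¹ ≡ 2 (mod 19), so λ ≡ 15·2 ≡ 11.
  x = λ² - 2 - 2 = 121 - 4 ≡ 3; y = λ·(2 - 3) - 5 ≡ 3. → (3, 3)
3B: (3, 3) + (2, 5). λ = (5 - 3)/(2 - 3) ≡ 2/18 mod 19. 18⁻¹ ≡ 18 (mod 19), so λ ≡ 17.
  x = λ² - 3 - 2 = 289 - 5 ≡ 18; y = λ·(3 - 18) - 3 ≡ 8. → (18, 8)
3B = (18, 8).
Finally 4A + 3B:
(17, 15) + (18, 8). λ = (8 - 15)/(18 - 17) ≡ 12/1 mod 19. 1⁻¹ ≡ 1 (mod 19), so λ ≡ 12.
  x = λ² - 17 - 18 = 144 - 35 ≡ 14; y = λ·(17 - 14) - 15 ≡ 2. → (14, 2)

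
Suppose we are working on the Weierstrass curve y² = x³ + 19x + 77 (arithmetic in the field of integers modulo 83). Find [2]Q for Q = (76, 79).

tangent at (76, 79): λ = (3·76² + 19)/(2·79) ≡ 0/75. 75⁻¹ ≡ 31 (mod 83), so λ ≡ 0·31 ≡ 0.
  x = λ² - 76 - 76 = 0 - 152 ≡ 14; y = λ·(76 - 14) - 79 ≡ 4. → (14, 4)

(14, 4)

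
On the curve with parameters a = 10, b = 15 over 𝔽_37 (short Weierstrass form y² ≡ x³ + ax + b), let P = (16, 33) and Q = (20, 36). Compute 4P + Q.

(27, 5)

First 4P:
Repeated addition: build up to 4P.
2P: tangent at (16, 33): λ = (3·16² + 10)/(2·33) ≡ 1/29. 29⁻¹ ≡ 23 (mod 37) since 29·23 = 667 ≡ 1, so λ ≡ 1·23 ≡ 23.
  x = λ² - 16 - 16 = 529 - 32 ≡ 16; y = λ·(16 - 16) - 33 ≡ 4. → (16, 4)
3P: (16, 4) + (16, 33): same x and y₁ ≡ -y₂, so the sum is O.
4P: O + (16, 33) = (16, 33) (identity).
4P = (16, 33).
Finally 4P + Q:
(16, 33) + (20, 36). λ = (36 - 33)/(20 - 16) ≡ 3/4 mod 37. 4⁻¹ ≡ 28 (mod 37), so λ ≡ 10.
  x = λ² - 16 - 20 = 100 - 36 ≡ 27; y = λ·(16 - 27) - 33 ≡ 5. → (27, 5)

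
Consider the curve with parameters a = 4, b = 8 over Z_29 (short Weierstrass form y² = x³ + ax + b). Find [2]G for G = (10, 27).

tangent at (10, 27): λ = (3·10² + 4)/(2·27) ≡ 14/25. 25⁻¹ ≡ 7 (mod 29), so λ ≡ 14·7 ≡ 11.
  x = λ² - 10 - 10 = 121 - 20 ≡ 14; y = λ·(10 - 14) - 27 ≡ 16. → (14, 16)

(14, 16)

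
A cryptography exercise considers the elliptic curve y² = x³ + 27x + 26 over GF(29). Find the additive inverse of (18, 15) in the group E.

(18, 14)

-(18, 15) = (18, -15 mod 29) = (18, 14).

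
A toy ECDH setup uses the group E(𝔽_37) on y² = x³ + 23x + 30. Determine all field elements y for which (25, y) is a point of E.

none

x³ + 23x + 30 = 16230 ≡ 24 (mod 37).
24 is a non-residue mod 37; no y exists.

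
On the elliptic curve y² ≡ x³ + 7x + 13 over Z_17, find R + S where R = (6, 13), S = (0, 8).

(6, 13) + (0, 8). λ = (8 - 13)/(0 - 6) ≡ 12/11 mod 17. 11⁻¹ ≡ 14 (mod 17) since 11·14 = 154 ≡ 1, so λ ≡ 15.
  x = λ² - 6 - 0 = 225 - 6 ≡ 15; y = λ·(6 - 15) - 13 ≡ 5. → (15, 5)

(15, 5)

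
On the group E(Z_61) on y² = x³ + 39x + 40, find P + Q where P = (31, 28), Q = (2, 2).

(37, 15)

(31, 28) + (2, 2). λ = (2 - 28)/(2 - 31) ≡ 35/32 mod 61. 32⁻¹ ≡ 21 (mod 61) since 32·21 = 672 ≡ 1, so λ ≡ 3.
  x = λ² - 31 - 2 = 9 - 33 ≡ 37; y = λ·(31 - 37) - 28 ≡ 15. → (37, 15)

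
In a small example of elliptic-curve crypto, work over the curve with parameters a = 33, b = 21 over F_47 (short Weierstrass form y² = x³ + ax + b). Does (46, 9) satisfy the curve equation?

yes

y² = 9² ≡ 34; x³ + 33x + 21 = 98875 ≡ 34 (mod 47). 34 = 34.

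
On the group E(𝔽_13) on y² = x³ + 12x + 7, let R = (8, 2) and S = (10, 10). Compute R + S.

(11, 12)

(8, 2) + (10, 10). λ = (10 - 2)/(10 - 8) ≡ 8/2 mod 13. 2⁻¹ ≡ 7 (mod 13), so λ ≡ 4.
  x = λ² - 8 - 10 = 16 - 18 ≡ 11; y = λ·(8 - 11) - 2 ≡ 12. → (11, 12)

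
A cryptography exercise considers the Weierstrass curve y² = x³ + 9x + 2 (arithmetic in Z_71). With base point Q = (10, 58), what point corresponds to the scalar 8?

(52, 1)

Double-and-add on 8 = (1000)₂. Start with Q = (10, 58) for the leading 1-bit.
double: tangent at (10, 58): λ = (3·10² + 9)/(2·58) ≡ 25/45. 45⁻¹ ≡ 30 (mod 71), so λ ≡ 25·30 ≡ 40.
  x = λ² - 10 - 10 = 1600 - 20 ≡ 18; y = λ·(10 - 18) - 58 ≡ 48. → (18, 48)
double: tangent at (18, 48): λ = (3·18² + 9)/(2·48) ≡ 58/25. 25⁻¹ ≡ 54 (mod 71) since 25·54 = 1350 ≡ 1, so λ ≡ 58·54 ≡ 8.
  x = λ² - 18 - 18 = 64 - 36 ≡ 28; y = λ·(18 - 28) - 48 ≡ 14. → (28, 14)
double: tangent at (28, 14): λ = (3·28² + 9)/(2·14) ≡ 18/28. 28⁻¹ ≡ 33 (mod 71), so λ ≡ 18·33 ≡ 26.
  x = λ² - 28 - 28 = 676 - 56 ≡ 52; y = λ·(28 - 52) - 14 ≡ 1. → (52, 1)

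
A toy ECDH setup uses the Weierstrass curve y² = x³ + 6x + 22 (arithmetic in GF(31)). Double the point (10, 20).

tangent at (10, 20): λ = (3·10² + 6)/(2·20) ≡ 27/9. 9⁻¹ ≡ 7 (mod 31) since 9·7 = 63 ≡ 1, so λ ≡ 27·7 ≡ 3.
  x = λ² - 10 - 10 = 9 - 20 ≡ 20; y = λ·(10 - 20) - 20 ≡ 12. → (20, 12)

(20, 12)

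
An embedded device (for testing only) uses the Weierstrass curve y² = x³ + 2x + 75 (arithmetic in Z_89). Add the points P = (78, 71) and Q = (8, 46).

(39, 51)

(78, 71) + (8, 46). λ = (46 - 71)/(8 - 78) ≡ 64/19 mod 89. 19⁻¹ ≡ 75 (mod 89) since 19·75 = 1425 ≡ 1, so λ ≡ 83.
  x = λ² - 78 - 8 = 6889 - 86 ≡ 39; y = λ·(78 - 39) - 71 ≡ 51. → (39, 51)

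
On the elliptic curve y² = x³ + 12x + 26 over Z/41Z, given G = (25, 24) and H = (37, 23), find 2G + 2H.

(34, 3)

First 2G:
Repeated addition: build up to 2G.
2G: tangent at (25, 24): λ = (3·25² + 12)/(2·24) ≡ 1/7. 7⁻¹ ≡ 6 (mod 41), so λ ≡ 1·6 ≡ 6.
  x = λ² - 25 - 25 = 36 - 50 ≡ 27; y = λ·(25 - 27) - 24 ≡ 5. → (27, 5)
2G = (27, 5).
Next 2H:
Repeated addition: build up to 2H.
2H: tangent at (37, 23): λ = (3·37² + 12)/(2·23) ≡ 19/5. 5⁻¹ ≡ 33 (mod 41), so λ ≡ 19·33 ≡ 12.
  x = λ² - 37 - 37 = 144 - 74 ≡ 29; y = λ·(37 - 29) - 23 ≡ 32. → (29, 32)
2H = (29, 32).
Finally 2G + 2H:
(27, 5) + (29, 32). λ = (32 - 5)/(29 - 27) ≡ 27/2 mod 41. 2⁻¹ ≡ 21 (mod 41), so λ ≡ 34.
  x = λ² - 27 - 29 = 1156 - 56 ≡ 34; y = λ·(27 - 34) - 5 ≡ 3. → (34, 3)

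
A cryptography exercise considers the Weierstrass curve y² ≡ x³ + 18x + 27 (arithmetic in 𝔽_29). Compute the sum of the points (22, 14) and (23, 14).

(22, 14) + (23, 14). λ = (14 - 14)/(23 - 22) ≡ 0/1 mod 29. 1⁻¹ ≡ 1 (mod 29), so λ ≡ 0.
  x = λ² - 22 - 23 = 0 - 45 ≡ 13; y = λ·(22 - 13) - 14 ≡ 15. → (13, 15)

(13, 15)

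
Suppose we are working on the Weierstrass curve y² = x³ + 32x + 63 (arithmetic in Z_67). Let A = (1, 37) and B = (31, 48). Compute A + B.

(23, 13)

(1, 37) + (31, 48). λ = (48 - 37)/(31 - 1) ≡ 11/30 mod 67. 30⁻¹ ≡ 38 (mod 67) since 30·38 = 1140 ≡ 1, so λ ≡ 16.
  x = λ² - 1 - 31 = 256 - 32 ≡ 23; y = λ·(1 - 23) - 37 ≡ 13. → (23, 13)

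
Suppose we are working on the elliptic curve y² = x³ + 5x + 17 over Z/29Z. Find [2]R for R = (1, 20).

tangent at (1, 20): λ = (3·1² + 5)/(2·20) ≡ 8/11. 11⁻¹ ≡ 8 (mod 29), so λ ≡ 8·8 ≡ 6.
  x = λ² - 1 - 1 = 36 - 2 ≡ 5; y = λ·(1 - 5) - 20 ≡ 14. → (5, 14)

(5, 14)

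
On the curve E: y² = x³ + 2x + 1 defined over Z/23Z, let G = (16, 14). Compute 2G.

(17, 16)

tangent at (16, 14): λ = (3·16² + 2)/(2·14) ≡ 11/5. 5⁻¹ ≡ 14 (mod 23) since 5·14 = 70 ≡ 1, so λ ≡ 11·14 ≡ 16.
  x = λ² - 16 - 16 = 256 - 32 ≡ 17; y = λ·(16 - 17) - 14 ≡ 16. → (17, 16)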